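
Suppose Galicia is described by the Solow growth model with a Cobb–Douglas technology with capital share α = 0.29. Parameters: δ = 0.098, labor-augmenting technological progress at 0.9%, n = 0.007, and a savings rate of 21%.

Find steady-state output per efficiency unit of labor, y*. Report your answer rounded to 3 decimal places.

y* ≈ 1.283

At the steady state, Δk = 0, so s·k^α = (n + g + δ)·k.
Dividing both sides by k: k^(1−α) = s / (n + g + δ).
k^0.71 = 0.21 / (0.007 + 0.009 + 0.098) = 0.21 / 0.114 = 1.8421
k* = 1.8421^(1/0.71) ≈ 2.3642
y* = (k*)^α = 2.3642^0.29 ≈ 1.2834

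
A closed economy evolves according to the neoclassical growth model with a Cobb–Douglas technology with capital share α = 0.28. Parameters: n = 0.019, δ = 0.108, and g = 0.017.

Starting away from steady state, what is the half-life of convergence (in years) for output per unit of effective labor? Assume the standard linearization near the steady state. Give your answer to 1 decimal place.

Near the steady state the convergence rate is λ = (1 − α)(n + g + δ).
λ = (1 − 0.28) × 0.144 = 0.72 × 0.144 = 0.10368
Half-life = ln 2 / λ = 0.6931 / 0.10368 ≈ 6.68 years

about 6.7 years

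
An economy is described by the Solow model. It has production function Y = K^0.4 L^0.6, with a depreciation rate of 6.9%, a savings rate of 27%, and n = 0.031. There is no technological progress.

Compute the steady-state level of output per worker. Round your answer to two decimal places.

Steady state requires s·f(k) = (n + δ)·k, i.e. s·k^α = (n + δ)·k.
Dividing both sides by k: k^(1−α) = s / (n + δ).
k^0.6 = 0.27 / (0.031 + 0.069) = 0.27 / 0.100 = 2.7000
k* = 2.7000^(1/0.6) ≈ 5.2353
y* = (k*)^α = 5.2353^0.4 ≈ 1.9390

y* = 1.94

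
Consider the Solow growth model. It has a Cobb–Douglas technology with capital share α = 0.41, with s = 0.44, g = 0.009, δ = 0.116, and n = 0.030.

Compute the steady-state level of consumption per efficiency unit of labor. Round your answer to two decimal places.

c* ≈ 1.16

Steady state requires s·f(k) = (n + g + δ)·k, i.e. s·k^α = (n + g + δ)·k.
Rearranging, k^(1−α) = s / (n + g + δ).
k^0.59 = 0.44 / (0.030 + 0.009 + 0.116) = 0.44 / 0.155 = 2.8387
k* = 2.8387^(1/0.59) ≈ 5.8614
y* = (k*)^α = 5.8614^0.41 ≈ 2.0648
c* = (1 − s)·y* = (1 − 0.44) × 2.0648 ≈ 1.1563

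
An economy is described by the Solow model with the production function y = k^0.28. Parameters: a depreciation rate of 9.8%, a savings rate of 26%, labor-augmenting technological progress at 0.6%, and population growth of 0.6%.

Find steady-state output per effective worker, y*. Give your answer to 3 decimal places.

At the steady state, Δk = 0, so s·k^α = (n + g + δ)·k.
Dividing both sides by k: k^(1−α) = s / (n + g + δ).
k^0.72 = 0.26 / (0.006 + 0.006 + 0.098) = 0.26 / 0.110 = 2.3636
k* = 2.3636^(1/0.72) ≈ 3.3026
y* = (k*)^α = 3.3026^0.28 ≈ 1.3973

y* = 1.397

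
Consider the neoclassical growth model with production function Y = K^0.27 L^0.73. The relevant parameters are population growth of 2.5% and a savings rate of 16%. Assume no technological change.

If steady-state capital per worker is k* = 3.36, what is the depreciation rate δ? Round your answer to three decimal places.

Steady state requires s·f(k) = (n + δ)·k, i.e. s·k^α = (n + δ)·k.
So s / (n + δ) = (k*)^(1−α) = 3.36^0.73 = 2.4223.
Therefore n + δ = s / 2.4223 = 0.16 / 2.4223 = 0.0661, so δ = 0.0661 − 0.025 = 0.0411.

δ ≈ 0.041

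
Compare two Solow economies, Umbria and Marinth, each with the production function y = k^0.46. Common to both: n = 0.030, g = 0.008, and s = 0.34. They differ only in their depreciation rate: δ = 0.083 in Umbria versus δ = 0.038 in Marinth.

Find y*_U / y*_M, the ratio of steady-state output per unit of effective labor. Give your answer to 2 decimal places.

Steady-state y* = [s/(n + g + δ)]^(α/(1−α)), so the ratio is [ (s_U/(n + g + δ)_U) / (s_M/(n + g + δ)_M) ]^0.8519.
s_U/(n + g + δ)_U = 0.34/0.121 = 2.8099; s_M/(n + g + δ)_M = 0.34/0.076 = 4.4737.
Ratio = (2.8099/4.4737)^0.8519 = 0.6281^0.8519 ≈ 0.6729

y*_U / y*_M ≈ 0.67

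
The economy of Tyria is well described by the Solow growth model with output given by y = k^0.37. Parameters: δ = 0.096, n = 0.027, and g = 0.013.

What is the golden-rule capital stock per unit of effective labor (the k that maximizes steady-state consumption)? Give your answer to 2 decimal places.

k_gold ≈ 4.90

The golden rule sets f'(k) = n + g + δ, i.e. α·k^(α−1) = n + g + δ.
So k^(1−α) = α / (n + g + δ) = 0.37 / 0.136 = 2.7206.
k_gold = 2.7206^(1/0.63) ≈ 4.8972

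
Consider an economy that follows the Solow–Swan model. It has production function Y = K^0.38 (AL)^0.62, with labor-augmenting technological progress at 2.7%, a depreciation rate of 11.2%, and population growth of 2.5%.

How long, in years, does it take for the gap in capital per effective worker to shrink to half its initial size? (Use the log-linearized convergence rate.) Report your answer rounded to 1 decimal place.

Near the steady state the convergence rate is λ = (1 − α)(n + g + δ).
λ = (1 − 0.38) × 0.164 = 0.62 × 0.164 = 0.10168
Half-life = ln 2 / λ = 0.6931 / 0.10168 ≈ 6.82 years

t_½ ≈ 6.8 years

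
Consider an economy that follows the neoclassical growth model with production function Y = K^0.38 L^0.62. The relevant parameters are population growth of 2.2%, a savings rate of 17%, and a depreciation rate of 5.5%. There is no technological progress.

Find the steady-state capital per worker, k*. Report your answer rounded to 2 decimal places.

In steady state, investment equals break-even investment: s·k^α = (n + δ)·k.
Rearranging, k^(1−α) = s / (n + δ).
k^0.62 = 0.17 / (0.022 + 0.055) = 0.17 / 0.077 = 2.2078
k* = 2.2078^(1/0.62) ≈ 3.5874

k* ≈ 3.59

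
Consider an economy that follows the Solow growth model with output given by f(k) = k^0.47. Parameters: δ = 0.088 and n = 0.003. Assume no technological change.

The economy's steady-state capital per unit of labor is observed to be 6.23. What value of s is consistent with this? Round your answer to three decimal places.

s ≈ 0.240

At the steady state, Δk = 0, so s·k^α = (n + δ)·k.
So s / (n + δ) = (k*)^(1−α) = 6.23^0.53 = 2.6368.
Therefore s = 2.6368 × (n + δ) = 2.6368 × 0.091 = 0.2399.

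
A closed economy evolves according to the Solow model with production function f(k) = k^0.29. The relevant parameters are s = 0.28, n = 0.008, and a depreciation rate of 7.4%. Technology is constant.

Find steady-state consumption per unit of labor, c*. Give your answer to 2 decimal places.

c* ≈ 1.19

Steady state requires s·f(k) = (n + δ)·k, i.e. s·k^α = (n + δ)·k.
Rearranging, k^(1−α) = s / (n + δ).
k^0.71 = 0.28 / (0.008 + 0.074) = 0.28 / 0.082 = 3.4146
k* = 3.4146^(1/0.71) ≈ 5.6388
y* = (k*)^α = 5.6388^0.29 ≈ 1.6514
c* = (1 − s)·y* = (1 − 0.28) × 1.6514 ≈ 1.1890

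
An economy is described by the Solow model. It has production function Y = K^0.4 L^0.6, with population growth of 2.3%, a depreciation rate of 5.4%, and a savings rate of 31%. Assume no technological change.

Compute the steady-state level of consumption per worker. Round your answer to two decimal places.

In steady state, investment equals break-even investment: s·k^α = (n + δ)·k.
Rearranging, k^(1−α) = s / (n + δ).
k^0.6 = 0.31 / (0.023 + 0.054) = 0.31 / 0.077 = 4.0260
k* = 4.0260^(1/0.6) ≈ 10.1888
y* = (k*)^α = 10.1888^0.4 ≈ 2.5307
c* = (1 − s)·y* = (1 − 0.31) × 2.5307 ≈ 1.7462

c* ≈ 1.75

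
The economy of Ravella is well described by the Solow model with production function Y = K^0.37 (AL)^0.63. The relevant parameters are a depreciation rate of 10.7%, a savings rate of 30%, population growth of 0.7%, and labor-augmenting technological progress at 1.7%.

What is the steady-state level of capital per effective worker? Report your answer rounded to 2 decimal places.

k* = 3.73

Steady state requires s·f(k) = (n + g + δ)·k, i.e. s·k^α = (n + g + δ)·k.
Dividing both sides by k: k^(1−α) = s / (n + g + δ).
k^0.63 = 0.30 / (0.007 + 0.017 + 0.107) = 0.30 / 0.131 = 2.2901
k* = 2.2901^(1/0.63) ≈ 3.7256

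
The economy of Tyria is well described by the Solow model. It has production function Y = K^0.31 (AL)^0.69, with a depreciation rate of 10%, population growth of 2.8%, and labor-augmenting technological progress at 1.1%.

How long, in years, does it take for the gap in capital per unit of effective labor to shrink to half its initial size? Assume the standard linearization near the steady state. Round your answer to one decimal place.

t_½ ≈ 7.2 years

Near the steady state the convergence rate is λ = (1 − α)(n + g + δ).
λ = (1 − 0.31) × 0.139 = 0.69 × 0.139 = 0.09591
Half-life = ln 2 / λ = 0.6931 / 0.09591 ≈ 7.23 years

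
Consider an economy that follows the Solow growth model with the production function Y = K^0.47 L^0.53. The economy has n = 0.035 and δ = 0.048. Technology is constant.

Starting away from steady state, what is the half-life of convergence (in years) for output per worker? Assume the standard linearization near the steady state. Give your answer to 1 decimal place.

Near the steady state the convergence rate is λ = (1 − α)(n + δ).
λ = (1 − 0.47) × 0.083 = 0.53 × 0.083 = 0.04399
Half-life = ln 2 / λ = 0.6931 / 0.04399 ≈ 15.76 years

about 15.8 years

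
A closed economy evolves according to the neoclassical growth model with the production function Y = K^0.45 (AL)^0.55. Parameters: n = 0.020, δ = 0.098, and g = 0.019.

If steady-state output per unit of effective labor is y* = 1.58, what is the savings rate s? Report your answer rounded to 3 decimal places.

s ≈ 0.240

In steady state, investment equals break-even investment: s·k^α = (n + g + δ)·k.
Since y* = [s/(n + g + δ)]^(α/(1−α)), we have s/(n + g + δ) = (y*)^((1−α)/α) = 1.58^1.2222 = 1.7490.
Therefore s = 1.7490 × (n + g + δ) = 1.7490 × 0.137 = 0.2396.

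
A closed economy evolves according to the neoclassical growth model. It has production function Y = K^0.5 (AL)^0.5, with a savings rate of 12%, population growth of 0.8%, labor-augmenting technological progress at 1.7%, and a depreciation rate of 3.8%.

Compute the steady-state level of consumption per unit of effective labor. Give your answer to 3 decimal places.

c* = 1.676

In steady state, investment equals break-even investment: s·k^α = (n + g + δ)·k.
Dividing both sides by k: k^(1−α) = s / (n + g + δ).
k^0.5 = 0.12 / (0.008 + 0.017 + 0.038) = 0.12 / 0.063 = 1.9048
k* = 1.9048^(1/0.5) ≈ 3.6283
y* = (k*)^α = 3.6283^0.5 ≈ 1.9048
c* = (1 − s)·y* = (1 − 0.12) × 1.9048 ≈ 1.6762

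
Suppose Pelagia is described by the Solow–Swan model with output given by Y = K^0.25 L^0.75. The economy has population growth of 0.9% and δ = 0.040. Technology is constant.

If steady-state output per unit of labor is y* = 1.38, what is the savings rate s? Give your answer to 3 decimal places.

Steady state requires s·f(k) = (n + δ)·k, i.e. s·k^α = (n + δ)·k.
Since y* = [s/(n + δ)]^(α/(1−α)), we have s/(n + δ) = (y*)^((1−α)/α) = 1.38^3 = 2.6281.
Therefore s = 2.6281 × (n + δ) = 2.6281 × 0.049 = 0.1288.

s ≈ 0.129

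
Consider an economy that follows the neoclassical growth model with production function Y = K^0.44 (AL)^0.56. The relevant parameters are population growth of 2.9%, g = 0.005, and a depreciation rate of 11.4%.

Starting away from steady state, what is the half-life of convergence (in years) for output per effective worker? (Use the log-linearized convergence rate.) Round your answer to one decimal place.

about 8.4 years

Near the steady state the convergence rate is λ = (1 − α)(n + g + δ).
λ = (1 − 0.44) × 0.148 = 0.56 × 0.148 = 0.08288
Half-life = ln 2 / λ = 0.6931 / 0.08288 ≈ 8.36 years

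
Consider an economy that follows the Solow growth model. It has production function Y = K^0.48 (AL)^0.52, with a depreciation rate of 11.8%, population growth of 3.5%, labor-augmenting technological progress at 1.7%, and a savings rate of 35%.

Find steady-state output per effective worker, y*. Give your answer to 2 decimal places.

In steady state, investment equals break-even investment: s·k^α = (n + g + δ)·k.
Dividing both sides by k: k^(1−α) = s / (n + g + δ).
k^0.52 = 0.35 / (0.035 + 0.017 + 0.118) = 0.35 / 0.170 = 2.0588
k* = 2.0588^(1/0.52) ≈ 4.0096
y* = (k*)^α = 4.0096^0.48 ≈ 1.9475

y* = 1.95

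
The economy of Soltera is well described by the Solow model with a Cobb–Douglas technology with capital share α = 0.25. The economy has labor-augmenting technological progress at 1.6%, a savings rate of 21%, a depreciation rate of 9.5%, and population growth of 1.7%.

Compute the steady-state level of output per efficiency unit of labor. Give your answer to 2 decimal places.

Steady state requires s·f(k) = (n + g + δ)·k, i.e. s·k^α = (n + g + δ)·k.
Rearranging, k^(1−α) = s / (n + g + δ).
k^0.75 = 0.21 / (0.017 + 0.016 + 0.095) = 0.21 / 0.128 = 1.6406
k* = 1.6406^(1/0.75) ≈ 1.9350
y* = (k*)^α = 1.9350^0.25 ≈ 1.1794

y* ≈ 1.18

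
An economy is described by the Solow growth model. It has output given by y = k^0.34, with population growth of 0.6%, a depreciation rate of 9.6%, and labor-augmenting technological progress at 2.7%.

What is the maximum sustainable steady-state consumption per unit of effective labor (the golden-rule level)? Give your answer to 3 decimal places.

c_gold ≈ 1.087

At the golden rule, f'(k) = n + g + δ, so α·k^(α−1) = n + g + δ and k_gold = (α/(n + g + δ))^(1/(1−α)).
k_gold = (0.34/0.129)^(1/0.66) = 2.6357^1.5152 ≈ 4.3425
c_gold = f(k_gold) − (n + g + δ)·k_gold = 1.6475 − 0.129×4.3425 ≈ 1.0873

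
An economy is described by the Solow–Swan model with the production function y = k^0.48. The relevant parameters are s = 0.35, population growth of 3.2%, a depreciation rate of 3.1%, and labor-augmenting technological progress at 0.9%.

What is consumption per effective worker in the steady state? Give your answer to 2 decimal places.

Steady state requires s·f(k) = (n + g + δ)·k, i.e. s·k^α = (n + g + δ)·k.
Dividing both sides by k: k^(1−α) = s / (n + g + δ).
k^0.52 = 0.35 / (0.032 + 0.009 + 0.031) = 0.35 / 0.072 = 4.8611
k* = 4.8611^(1/0.52) ≈ 20.9239
y* = (k*)^α = 20.9239^0.48 ≈ 4.3044
c* = (1 − s)·y* = (1 − 0.35) × 4.3044 ≈ 2.7979

c* ≈ 2.80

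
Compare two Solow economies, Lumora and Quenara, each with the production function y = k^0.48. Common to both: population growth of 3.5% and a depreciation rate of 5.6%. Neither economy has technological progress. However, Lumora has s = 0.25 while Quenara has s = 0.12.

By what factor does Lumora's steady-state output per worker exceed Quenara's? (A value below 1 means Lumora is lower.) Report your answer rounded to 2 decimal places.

Steady-state y* = [s/(n + δ)]^(α/(1−α)), so the ratio is [ (s_L/(n + δ)_L) / (s_Q/(n + δ)_Q) ]^0.9231.
s_L/(n + δ)_L = 0.25/0.091 = 2.7473; s_Q/(n + δ)_Q = 0.12/0.091 = 1.3187.
Ratio = (2.7473/1.3187)^0.9231 = 2.0833^0.9231 ≈ 1.9690

y*_L / y*_Q ≈ 1.97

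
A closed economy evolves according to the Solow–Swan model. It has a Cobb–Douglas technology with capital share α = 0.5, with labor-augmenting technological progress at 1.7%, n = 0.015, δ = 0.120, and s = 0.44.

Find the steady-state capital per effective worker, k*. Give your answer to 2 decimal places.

k* ≈ 8.38

At the steady state, Δk = 0, so s·k^α = (n + g + δ)·k.
Dividing both sides by k: k^(1−α) = s / (n + g + δ).
k^0.5 = 0.44 / (0.015 + 0.017 + 0.120) = 0.44 / 0.152 = 2.8947
k* = 2.8947^(1/0.5) ≈ 8.3793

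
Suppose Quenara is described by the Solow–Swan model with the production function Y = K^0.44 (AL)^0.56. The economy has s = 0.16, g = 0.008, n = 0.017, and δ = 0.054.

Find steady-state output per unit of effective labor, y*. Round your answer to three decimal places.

In steady state, investment equals break-even investment: s·k^α = (n + g + δ)·k.
Dividing both sides by k: k^(1−α) = s / (n + g + δ).
k^0.56 = 0.16 / (0.017 + 0.008 + 0.054) = 0.16 / 0.079 = 2.0253
k* = 2.0253^(1/0.56) ≈ 3.5262
y* = (k*)^α = 3.5262^0.44 ≈ 1.7411

y* = 1.741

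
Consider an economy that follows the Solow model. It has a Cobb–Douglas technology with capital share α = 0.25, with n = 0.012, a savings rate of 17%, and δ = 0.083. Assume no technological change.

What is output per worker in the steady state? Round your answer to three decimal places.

Steady state requires s·f(k) = (n + δ)·k, i.e. s·k^α = (n + δ)·k.
Dividing both sides by k: k^(1−α) = s / (n + δ).
k^0.75 = 0.17 / (0.012 + 0.083) = 0.17 / 0.095 = 1.7895
k* = 1.7895^(1/0.75) ≈ 2.1726
y* = (k*)^α = 2.1726^0.25 ≈ 1.2141

y* ≈ 1.214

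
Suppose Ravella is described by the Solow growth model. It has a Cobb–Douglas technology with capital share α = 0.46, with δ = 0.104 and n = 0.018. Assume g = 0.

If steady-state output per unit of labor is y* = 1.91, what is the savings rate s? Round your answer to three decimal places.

In steady state, investment equals break-even investment: s·k^α = (n + δ)·k.
Since y* = [s/(n + δ)]^(α/(1−α)), we have s/(n + δ) = (y*)^((1−α)/α) = 1.91^1.1739 = 2.1375.
Therefore s = 2.1375 × (n + δ) = 2.1375 × 0.122 = 0.2608.

s ≈ 0.261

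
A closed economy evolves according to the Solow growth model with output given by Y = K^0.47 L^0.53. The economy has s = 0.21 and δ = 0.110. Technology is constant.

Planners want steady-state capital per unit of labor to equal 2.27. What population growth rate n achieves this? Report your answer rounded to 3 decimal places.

At the steady state, Δk = 0, so s·k^α = (n + δ)·k.
So s / (n + δ) = (k*)^(1−α) = 2.27^0.53 = 1.5442.
Therefore n + δ = s / 1.5442 = 0.21 / 1.5442 = 0.1360, so n = 0.1360 − 0.110 = 0.0260.

n ≈ 0.026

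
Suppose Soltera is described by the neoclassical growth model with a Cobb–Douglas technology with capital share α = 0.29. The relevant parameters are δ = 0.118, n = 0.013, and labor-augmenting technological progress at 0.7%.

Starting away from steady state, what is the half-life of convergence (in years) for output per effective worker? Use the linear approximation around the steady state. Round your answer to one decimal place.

about 7.1 years

Near the steady state the convergence rate is λ = (1 − α)(n + g + δ).
λ = (1 − 0.29) × 0.138 = 0.71 × 0.138 = 0.09798
Half-life = ln 2 / λ = 0.6931 / 0.09798 ≈ 7.07 years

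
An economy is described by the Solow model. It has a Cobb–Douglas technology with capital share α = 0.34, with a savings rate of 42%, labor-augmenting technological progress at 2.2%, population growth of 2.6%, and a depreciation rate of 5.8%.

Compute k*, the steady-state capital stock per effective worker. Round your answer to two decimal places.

In steady state, investment equals break-even investment: s·k^α = (n + g + δ)·k.
Rearranging, k^(1−α) = s / (n + g + δ).
k^0.66 = 0.42 / (0.026 + 0.022 + 0.058) = 0.42 / 0.106 = 3.9623
k* = 3.9623^(1/0.66) ≈ 8.0534

k* ≈ 8.05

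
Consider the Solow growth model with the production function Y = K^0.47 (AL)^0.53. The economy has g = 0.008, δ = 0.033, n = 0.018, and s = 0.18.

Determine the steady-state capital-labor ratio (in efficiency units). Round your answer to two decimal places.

k* ≈ 8.20

Steady state requires s·f(k) = (n + g + δ)·k, i.e. s·k^α = (n + g + δ)·k.
Dividing both sides by k: k^(1−α) = s / (n + g + δ).
k^0.53 = 0.18 / (0.018 + 0.008 + 0.033) = 0.18 / 0.059 = 3.0508
k* = 3.0508^(1/0.53) ≈ 8.2033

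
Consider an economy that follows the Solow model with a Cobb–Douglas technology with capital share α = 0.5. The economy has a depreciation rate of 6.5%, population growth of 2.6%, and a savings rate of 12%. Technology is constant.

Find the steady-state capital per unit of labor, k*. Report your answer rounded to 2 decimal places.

Steady state requires s·f(k) = (n + δ)·k, i.e. s·k^α = (n + δ)·k.
Dividing both sides by k: k^(1−α) = s / (n + δ).
k^0.5 = 0.12 / (0.026 + 0.065) = 0.12 / 0.091 = 1.3187
k* = 1.3187^(1/0.5) ≈ 1.7390

k* ≈ 1.74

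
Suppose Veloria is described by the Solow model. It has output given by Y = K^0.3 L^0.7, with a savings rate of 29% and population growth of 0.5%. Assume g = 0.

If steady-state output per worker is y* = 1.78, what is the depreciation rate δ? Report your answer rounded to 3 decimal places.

δ ≈ 0.071

At the steady state, Δk = 0, so s·k^α = (n + δ)·k.
Since y* = [s/(n + δ)]^(α/(1−α)), we have s/(n + δ) = (y*)^((1−α)/α) = 1.78^2.3333 = 3.8398.
Therefore n + δ = s / 3.8398 = 0.29 / 3.8398 = 0.0755, so δ = 0.0755 − 0.005 = 0.0705.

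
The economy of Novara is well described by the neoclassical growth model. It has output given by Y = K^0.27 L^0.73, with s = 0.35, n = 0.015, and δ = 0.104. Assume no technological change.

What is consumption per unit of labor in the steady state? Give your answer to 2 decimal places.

c* = 0.97

Steady state requires s·f(k) = (n + δ)·k, i.e. s·k^α = (n + δ)·k.
Dividing both sides by k: k^(1−α) = s / (n + δ).
k^0.73 = 0.35 / (0.015 + 0.104) = 0.35 / 0.119 = 2.9412
k* = 2.9412^(1/0.73) ≈ 4.3834
y* = (k*)^α = 4.3834^0.27 ≈ 1.4904
c* = (1 − s)·y* = (1 − 0.35) × 1.4904 ≈ 0.9688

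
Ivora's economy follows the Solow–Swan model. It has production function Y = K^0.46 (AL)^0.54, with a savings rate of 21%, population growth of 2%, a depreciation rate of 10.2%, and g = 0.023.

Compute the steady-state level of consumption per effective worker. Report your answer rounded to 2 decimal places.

In steady state, investment equals break-even investment: s·k^α = (n + g + δ)·k.
Rearranging, k^(1−α) = s / (n + g + δ).
k^0.54 = 0.21 / (0.020 + 0.023 + 0.102) = 0.21 / 0.145 = 1.4483
k* = 1.4483^(1/0.54) ≈ 1.9856
y* = (k*)^α = 1.9856^0.46 ≈ 1.3710
c* = (1 − s)·y* = (1 − 0.21) × 1.3710 ≈ 1.0831

c* ≈ 1.08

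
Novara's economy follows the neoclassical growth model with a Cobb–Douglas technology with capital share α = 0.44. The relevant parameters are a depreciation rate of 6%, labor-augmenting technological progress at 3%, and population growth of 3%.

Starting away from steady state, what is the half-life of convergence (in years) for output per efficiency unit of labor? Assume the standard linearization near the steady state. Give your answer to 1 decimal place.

about 10.3 years

Near the steady state the convergence rate is λ = (1 − α)(n + g + δ).
λ = (1 − 0.44) × 0.120 = 0.56 × 0.120 = 0.0672
Half-life = ln 2 / λ = 0.6931 / 0.0672 ≈ 10.31 years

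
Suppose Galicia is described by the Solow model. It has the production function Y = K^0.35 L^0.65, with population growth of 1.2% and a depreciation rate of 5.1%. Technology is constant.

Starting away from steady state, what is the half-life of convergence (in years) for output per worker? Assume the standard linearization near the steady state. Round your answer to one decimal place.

Near the steady state the convergence rate is λ = (1 − α)(n + δ).
λ = (1 − 0.35) × 0.063 = 0.65 × 0.063 = 0.04095
Half-life = ln 2 / λ = 0.6931 / 0.04095 ≈ 16.93 years

t_½ ≈ 16.9 years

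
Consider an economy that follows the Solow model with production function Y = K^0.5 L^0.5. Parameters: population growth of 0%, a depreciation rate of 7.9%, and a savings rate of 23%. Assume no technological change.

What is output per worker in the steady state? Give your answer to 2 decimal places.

y* = 2.91

Steady state requires s·f(k) = (n + δ)·k, i.e. s·k^α = (n + δ)·k.
Rearranging, k^(1−α) = s / (n + δ).
k^0.5 = 0.23 / (0.000 + 0.079) = 0.23 / 0.079 = 2.9114
k* = 2.9114^(1/0.5) ≈ 8.4762
y* = (k*)^α = 8.4762^0.5 ≈ 2.9114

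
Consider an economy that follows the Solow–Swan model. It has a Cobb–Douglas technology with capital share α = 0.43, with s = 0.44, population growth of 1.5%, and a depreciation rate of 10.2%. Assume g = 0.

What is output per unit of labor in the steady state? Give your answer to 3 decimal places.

y* ≈ 2.716

Steady state requires s·f(k) = (n + δ)·k, i.e. s·k^α = (n + δ)·k.
Dividing both sides by k: k^(1−α) = s / (n + δ).
k^0.57 = 0.44 / (0.015 + 0.102) = 0.44 / 0.117 = 3.7607
k* = 3.7607^(1/0.57) ≈ 10.2151
y* = (k*)^α = 10.2151^0.43 ≈ 2.7163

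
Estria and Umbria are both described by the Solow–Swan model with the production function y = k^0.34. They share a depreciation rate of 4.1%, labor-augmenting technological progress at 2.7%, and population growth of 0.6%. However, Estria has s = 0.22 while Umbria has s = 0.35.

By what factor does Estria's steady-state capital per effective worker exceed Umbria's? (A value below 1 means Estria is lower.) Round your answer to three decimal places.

Steady-state k* = [s/(n + g + δ)]^(1/(1−α)), so the ratio is [ (s_E/(n + g + δ)_E) / (s_U/(n + g + δ)_U) ]^1.5152.
s_E/(n + g + δ)_E = 0.22/0.074 = 2.9730; s_U/(n + g + δ)_U = 0.35/0.074 = 4.7297.
Ratio = (2.9730/4.7297)^1.5152 = 0.6286^1.5152 ≈ 0.4949

k*_E / k*_U ≈ 0.495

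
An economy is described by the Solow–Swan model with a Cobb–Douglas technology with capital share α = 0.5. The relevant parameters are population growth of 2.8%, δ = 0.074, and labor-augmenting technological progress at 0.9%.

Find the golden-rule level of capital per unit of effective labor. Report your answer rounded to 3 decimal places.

The golden rule sets f'(k) = n + g + δ, i.e. α·k^(α−1) = n + g + δ.
So k^(1−α) = α / (n + g + δ) = 0.5 / 0.111 = 4.5045.
k_gold = 4.5045^(1/0.5) ≈ 20.2905

k_gold ≈ 20.291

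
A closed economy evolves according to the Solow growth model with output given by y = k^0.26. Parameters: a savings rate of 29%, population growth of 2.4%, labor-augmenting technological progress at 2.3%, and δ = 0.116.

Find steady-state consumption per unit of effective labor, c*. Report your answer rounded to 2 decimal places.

Steady state requires s·f(k) = (n + g + δ)·k, i.e. s·k^α = (n + g + δ)·k.
Rearranging, k^(1−α) = s / (n + g + δ).
k^0.74 = 0.29 / (0.024 + 0.023 + 0.116) = 0.29 / 0.163 = 1.7791
k* = 1.7791^(1/0.74) ≈ 2.1783
y* = (k*)^α = 2.1783^0.26 ≈ 1.2244
c* = (1 − s)·y* = (1 − 0.29) × 1.2244 ≈ 0.8693

c* = 0.87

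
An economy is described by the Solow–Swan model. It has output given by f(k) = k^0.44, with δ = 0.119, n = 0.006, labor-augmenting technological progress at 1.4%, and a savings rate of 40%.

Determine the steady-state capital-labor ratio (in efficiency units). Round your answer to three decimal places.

At the steady state, Δk = 0, so s·k^α = (n + g + δ)·k.
Rearranging, k^(1−α) = s / (n + g + δ).
k^0.56 = 0.40 / (0.006 + 0.014 + 0.119) = 0.40 / 0.139 = 2.8777
k* = 2.8777^(1/0.56) ≈ 6.6027

k* = 6.603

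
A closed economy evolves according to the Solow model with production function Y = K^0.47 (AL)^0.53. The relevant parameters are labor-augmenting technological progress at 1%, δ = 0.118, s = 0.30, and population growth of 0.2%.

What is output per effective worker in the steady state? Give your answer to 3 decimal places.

In steady state, investment equals break-even investment: s·k^α = (n + g + δ)·k.
Dividing both sides by k: k^(1−α) = s / (n + g + δ).
k^0.53 = 0.30 / (0.002 + 0.010 + 0.118) = 0.30 / 0.130 = 2.3077
k* = 2.3077^(1/0.53) ≈ 4.8444
y* = (k*)^α = 4.8444^0.47 ≈ 2.0992

y* ≈ 2.099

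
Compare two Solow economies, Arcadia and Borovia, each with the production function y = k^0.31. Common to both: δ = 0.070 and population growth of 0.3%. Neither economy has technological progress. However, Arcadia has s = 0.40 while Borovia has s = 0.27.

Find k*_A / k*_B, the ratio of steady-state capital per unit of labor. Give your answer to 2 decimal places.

ratio ≈ 1.77

Steady-state k* = [s/(n + δ)]^(1/(1−α)), so the ratio is [ (s_A/(n + δ)_A) / (s_B/(n + δ)_B) ]^1.4493.
s_A/(n + δ)_A = 0.40/0.073 = 5.4795; s_B/(n + δ)_B = 0.27/0.073 = 3.6986.
Ratio = (5.4795/3.6986)^1.4493 = 1.4815^1.4493 ≈ 1.7677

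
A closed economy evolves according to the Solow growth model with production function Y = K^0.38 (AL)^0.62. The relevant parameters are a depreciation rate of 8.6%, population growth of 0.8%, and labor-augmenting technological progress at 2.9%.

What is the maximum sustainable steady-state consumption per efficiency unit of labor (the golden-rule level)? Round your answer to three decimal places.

c_gold ≈ 1.238

At the golden rule, f'(k) = n + g + δ, so α·k^(α−1) = n + g + δ and k_gold = (α/(n + g + δ))^(1/(1−α)).
k_gold = (0.38/0.123)^(1/0.62) = 3.0894^1.6129 ≈ 6.1676
c_gold = f(k_gold) − (n + g + δ)·k_gold = 1.9964 − 0.123×6.1676 ≈ 1.2378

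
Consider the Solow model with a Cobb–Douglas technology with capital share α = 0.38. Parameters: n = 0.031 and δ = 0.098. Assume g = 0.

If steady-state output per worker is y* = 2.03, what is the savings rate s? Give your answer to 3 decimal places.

In steady state, investment equals break-even investment: s·k^α = (n + δ)·k.
Since y* = [s/(n + δ)]^(α/(1−α)), we have s/(n + δ) = (y*)^((1−α)/α) = 2.03^1.6316 = 3.1748.
Therefore s = 3.1748 × (n + δ) = 3.1748 × 0.129 = 0.4095.

s ≈ 0.410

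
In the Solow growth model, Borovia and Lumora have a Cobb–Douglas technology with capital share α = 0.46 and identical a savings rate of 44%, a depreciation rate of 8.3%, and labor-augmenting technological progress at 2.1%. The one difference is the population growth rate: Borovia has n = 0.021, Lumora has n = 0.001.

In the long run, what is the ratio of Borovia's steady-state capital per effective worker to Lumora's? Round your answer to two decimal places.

Steady-state k* = [s/(n + g + δ)]^(1/(1−α)), so the ratio is [ (s_B/(n + g + δ)_B) / (s_L/(n + g + δ)_L) ]^1.8519.
s_B/(n + g + δ)_B = 0.44/0.125 = 3.5200; s_L/(n + g + δ)_L = 0.44/0.105 = 4.1905.
Ratio = (3.5200/4.1905)^1.8519 = 0.8400^1.8519 ≈ 0.7241

k*_B / k*_L ≈ 0.72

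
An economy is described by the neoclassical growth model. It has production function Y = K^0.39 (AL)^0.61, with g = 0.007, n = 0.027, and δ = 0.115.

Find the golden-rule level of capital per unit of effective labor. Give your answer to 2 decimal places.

k_gold ≈ 4.84

The golden rule sets f'(k) = n + g + δ, i.e. α·k^(α−1) = n + g + δ.
So k^(1−α) = α / (n + g + δ) = 0.39 / 0.149 = 2.6174.
k_gold = 2.6174^(1/0.61) ≈ 4.8421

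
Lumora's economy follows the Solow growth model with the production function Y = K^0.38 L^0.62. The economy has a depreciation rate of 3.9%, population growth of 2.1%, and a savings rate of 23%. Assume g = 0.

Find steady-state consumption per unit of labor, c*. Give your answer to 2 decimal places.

In steady state, investment equals break-even investment: s·k^α = (n + δ)·k.
Rearranging, k^(1−α) = s / (n + δ).
k^0.62 = 0.23 / (0.021 + 0.039) = 0.23 / 0.060 = 3.8333
k* = 3.8333^(1/0.62) ≈ 8.7347
y* = (k*)^α = 8.7347^0.38 ≈ 2.2786
c* = (1 − s)·y* = (1 − 0.23) × 2.2786 ≈ 1.7545

c* ≈ 1.75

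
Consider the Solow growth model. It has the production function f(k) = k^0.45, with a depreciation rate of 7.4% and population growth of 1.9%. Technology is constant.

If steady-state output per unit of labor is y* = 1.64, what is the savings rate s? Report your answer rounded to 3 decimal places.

s ≈ 0.170

Steady state requires s·f(k) = (n + δ)·k, i.e. s·k^α = (n + δ)·k.
Since y* = [s/(n + δ)]^(α/(1−α)), we have s/(n + δ) = (y*)^((1−α)/α) = 1.64^1.2222 = 1.8306.
Therefore s = 1.8306 × (n + δ) = 1.8306 × 0.093 = 0.1702.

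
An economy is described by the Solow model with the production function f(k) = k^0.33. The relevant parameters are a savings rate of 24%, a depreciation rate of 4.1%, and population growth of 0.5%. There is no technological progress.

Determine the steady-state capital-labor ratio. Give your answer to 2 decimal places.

k* = 11.77

In steady state, investment equals break-even investment: s·k^α = (n + δ)·k.
Dividing both sides by k: k^(1−α) = s / (n + δ).
k^0.67 = 0.24 / (0.005 + 0.041) = 0.24 / 0.046 = 5.2174
k* = 5.2174^(1/0.67) ≈ 11.7714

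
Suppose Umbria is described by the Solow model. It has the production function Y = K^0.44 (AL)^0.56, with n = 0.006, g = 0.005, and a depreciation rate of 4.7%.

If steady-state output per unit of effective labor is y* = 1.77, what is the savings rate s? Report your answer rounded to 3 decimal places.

At the steady state, Δk = 0, so s·k^α = (n + g + δ)·k.
Since y* = [s/(n + g + δ)]^(α/(1−α)), we have s/(n + g + δ) = (y*)^((1−α)/α) = 1.77^1.2727 = 2.0682.
Therefore s = 2.0682 × (n + g + δ) = 2.0682 × 0.058 = 0.1200.

s ≈ 0.120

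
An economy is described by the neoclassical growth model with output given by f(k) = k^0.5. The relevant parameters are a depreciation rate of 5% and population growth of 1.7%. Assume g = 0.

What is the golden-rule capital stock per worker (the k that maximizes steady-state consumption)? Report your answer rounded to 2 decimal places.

k_gold ≈ 55.69

The golden rule sets f'(k) = n + δ, i.e. α·k^(α−1) = n + δ.
So k^(1−α) = α / (n + δ) = 0.5 / 0.067 = 7.4627.
k_gold = 7.4627^(1/0.5) ≈ 55.6919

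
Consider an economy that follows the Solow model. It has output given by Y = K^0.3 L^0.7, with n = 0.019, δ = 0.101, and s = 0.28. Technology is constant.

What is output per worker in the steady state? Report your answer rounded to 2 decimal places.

In steady state, investment equals break-even investment: s·k^α = (n + δ)·k.
Dividing both sides by k: k^(1−α) = s / (n + δ).
k^0.7 = 0.28 / (0.019 + 0.101) = 0.28 / 0.120 = 2.3333
k* = 2.3333^(1/0.7) ≈ 3.3548
y* = (k*)^α = 3.3548^0.3 ≈ 1.4378

y* ≈ 1.44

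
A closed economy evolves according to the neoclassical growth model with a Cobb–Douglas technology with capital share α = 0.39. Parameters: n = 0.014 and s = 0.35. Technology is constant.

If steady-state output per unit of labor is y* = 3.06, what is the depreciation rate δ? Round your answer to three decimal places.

δ ≈ 0.047

At the steady state, Δk = 0, so s·k^α = (n + δ)·k.
Since y* = [s/(n + δ)]^(α/(1−α)), we have s/(n + δ) = (y*)^((1−α)/α) = 3.06^1.5641 = 5.7506.
Therefore n + δ = s / 5.7506 = 0.35 / 5.7506 = 0.0609, so δ = 0.0609 − 0.014 = 0.0469.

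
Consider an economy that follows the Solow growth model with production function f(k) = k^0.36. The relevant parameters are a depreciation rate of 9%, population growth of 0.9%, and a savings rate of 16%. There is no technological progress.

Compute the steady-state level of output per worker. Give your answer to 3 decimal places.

y* ≈ 1.310

At the steady state, Δk = 0, so s·k^α = (n + δ)·k.
Rearranging, k^(1−α) = s / (n + δ).
k^0.64 = 0.16 / (0.009 + 0.090) = 0.16 / 0.099 = 1.6162
k* = 1.6162^(1/0.64) ≈ 2.1173
y* = (k*)^α = 2.1173^0.36 ≈ 1.3100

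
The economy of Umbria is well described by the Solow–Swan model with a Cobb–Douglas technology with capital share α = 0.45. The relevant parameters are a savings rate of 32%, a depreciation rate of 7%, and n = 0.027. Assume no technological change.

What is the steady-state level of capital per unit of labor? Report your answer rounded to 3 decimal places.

In steady state, investment equals break-even investment: s·k^α = (n + δ)·k.
Dividing both sides by k: k^(1−α) = s / (n + δ).
k^0.55 = 0.32 / (0.027 + 0.070) = 0.32 / 0.097 = 3.2990
k* = 3.2990^(1/0.55) ≈ 8.7602

k* ≈ 8.760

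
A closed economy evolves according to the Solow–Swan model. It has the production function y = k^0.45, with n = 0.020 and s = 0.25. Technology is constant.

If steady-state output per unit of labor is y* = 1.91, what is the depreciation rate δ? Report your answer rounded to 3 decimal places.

δ ≈ 0.093

Steady state requires s·f(k) = (n + δ)·k, i.e. s·k^α = (n + δ)·k.
Since y* = [s/(n + δ)]^(α/(1−α)), we have s/(n + δ) = (y*)^((1−α)/α) = 1.91^1.2222 = 2.2054.
Therefore n + δ = s / 2.2054 = 0.25 / 2.2054 = 0.1134, so δ = 0.1134 − 0.020 = 0.0934.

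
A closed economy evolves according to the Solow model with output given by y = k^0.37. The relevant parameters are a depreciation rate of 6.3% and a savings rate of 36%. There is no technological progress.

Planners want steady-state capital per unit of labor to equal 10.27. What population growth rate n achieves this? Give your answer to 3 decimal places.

n ≈ 0.020

In steady state, investment equals break-even investment: s·k^α = (n + δ)·k.
So s / (n + δ) = (k*)^(1−α) = 10.27^0.63 = 4.3380.
Therefore n + δ = s / 4.3380 = 0.36 / 4.3380 = 0.0830, so n = 0.0830 − 0.063 = 0.0200.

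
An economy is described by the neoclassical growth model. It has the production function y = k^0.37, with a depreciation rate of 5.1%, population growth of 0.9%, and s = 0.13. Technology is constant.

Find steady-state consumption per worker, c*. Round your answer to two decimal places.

c* ≈ 1.37

At the steady state, Δk = 0, so s·k^α = (n + δ)·k.
Rearranging, k^(1−α) = s / (n + δ).
k^0.63 = 0.13 / (0.009 + 0.051) = 0.13 / 0.060 = 2.1667
k* = 2.1667^(1/0.63) ≈ 3.4120
y* = (k*)^α = 3.4120^0.37 ≈ 1.5748
c* = (1 − s)·y* = (1 − 0.13) × 1.5748 ≈ 1.3701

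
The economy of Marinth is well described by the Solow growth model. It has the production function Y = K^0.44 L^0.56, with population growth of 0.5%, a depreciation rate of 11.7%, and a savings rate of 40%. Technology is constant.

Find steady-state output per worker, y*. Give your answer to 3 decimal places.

y* ≈ 2.542

In steady state, investment equals break-even investment: s·k^α = (n + δ)·k.
Rearranging, k^(1−α) = s / (n + δ).
k^0.56 = 0.40 / (0.005 + 0.117) = 0.40 / 0.122 = 3.2787
k* = 3.2787^(1/0.56) ≈ 8.3348
y* = (k*)^α = 8.3348^0.44 ≈ 2.5421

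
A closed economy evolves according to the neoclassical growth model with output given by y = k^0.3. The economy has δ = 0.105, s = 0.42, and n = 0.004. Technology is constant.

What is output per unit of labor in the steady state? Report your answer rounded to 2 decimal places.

y* ≈ 1.78

In steady state, investment equals break-even investment: s·k^α = (n + δ)·k.
Rearranging, k^(1−α) = s / (n + δ).
k^0.7 = 0.42 / (0.004 + 0.105) = 0.42 / 0.109 = 3.8532
k* = 3.8532^(1/0.7) ≈ 6.8689
y* = (k*)^α = 6.8689^0.3 ≈ 1.7827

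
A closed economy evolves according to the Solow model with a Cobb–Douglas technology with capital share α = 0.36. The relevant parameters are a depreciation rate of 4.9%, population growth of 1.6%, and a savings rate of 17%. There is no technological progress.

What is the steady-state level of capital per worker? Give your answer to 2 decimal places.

k* = 4.49

At the steady state, Δk = 0, so s·k^α = (n + δ)·k.
Dividing both sides by k: k^(1−α) = s / (n + δ).
k^0.64 = 0.17 / (0.016 + 0.049) = 0.17 / 0.065 = 2.6154
k* = 2.6154^(1/0.64) ≈ 4.4916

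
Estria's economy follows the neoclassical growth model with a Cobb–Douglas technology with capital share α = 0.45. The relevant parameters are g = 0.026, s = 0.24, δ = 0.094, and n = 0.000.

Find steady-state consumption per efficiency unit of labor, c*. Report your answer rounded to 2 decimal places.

c* = 1.34

Steady state requires s·f(k) = (n + g + δ)·k, i.e. s·k^α = (n + g + δ)·k.
Dividing both sides by k: k^(1−α) = s / (n + g + δ).
k^0.55 = 0.24 / (0.000 + 0.026 + 0.094) = 0.24 / 0.120 = 2.0000
k* = 2.0000^(1/0.55) ≈ 3.5264
y* = (k*)^α = 3.5264^0.45 ≈ 1.7632
c* = (1 − s)·y* = (1 − 0.24) × 1.7632 ≈ 1.3400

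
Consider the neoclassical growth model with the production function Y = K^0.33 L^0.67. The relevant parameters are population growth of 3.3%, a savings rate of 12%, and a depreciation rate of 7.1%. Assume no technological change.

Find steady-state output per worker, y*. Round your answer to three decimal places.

Steady state requires s·f(k) = (n + δ)·k, i.e. s·k^α = (n + δ)·k.
Dividing both sides by k: k^(1−α) = s / (n + δ).
k^0.67 = 0.12 / (0.033 + 0.071) = 0.12 / 0.104 = 1.1538
k* = 1.1538^(1/0.67) ≈ 1.2380
y* = (k*)^α = 1.2380^0.33 ≈ 1.0730

y* ≈ 1.073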